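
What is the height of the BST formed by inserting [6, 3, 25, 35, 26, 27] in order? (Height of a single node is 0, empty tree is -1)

Insertion order: [6, 3, 25, 35, 26, 27]
Tree (level-order array): [6, 3, 25, None, None, None, 35, 26, None, None, 27]
Compute height bottom-up (empty subtree = -1):
  height(3) = 1 + max(-1, -1) = 0
  height(27) = 1 + max(-1, -1) = 0
  height(26) = 1 + max(-1, 0) = 1
  height(35) = 1 + max(1, -1) = 2
  height(25) = 1 + max(-1, 2) = 3
  height(6) = 1 + max(0, 3) = 4
Height = 4


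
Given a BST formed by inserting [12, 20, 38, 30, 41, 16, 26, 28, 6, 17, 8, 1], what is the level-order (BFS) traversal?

Tree insertion order: [12, 20, 38, 30, 41, 16, 26, 28, 6, 17, 8, 1]
Tree (level-order array): [12, 6, 20, 1, 8, 16, 38, None, None, None, None, None, 17, 30, 41, None, None, 26, None, None, None, None, 28]
BFS from the root, enqueuing left then right child of each popped node:
  queue [12] -> pop 12, enqueue [6, 20], visited so far: [12]
  queue [6, 20] -> pop 6, enqueue [1, 8], visited so far: [12, 6]
  queue [20, 1, 8] -> pop 20, enqueue [16, 38], visited so far: [12, 6, 20]
  queue [1, 8, 16, 38] -> pop 1, enqueue [none], visited so far: [12, 6, 20, 1]
  queue [8, 16, 38] -> pop 8, enqueue [none], visited so far: [12, 6, 20, 1, 8]
  queue [16, 38] -> pop 16, enqueue [17], visited so far: [12, 6, 20, 1, 8, 16]
  queue [38, 17] -> pop 38, enqueue [30, 41], visited so far: [12, 6, 20, 1, 8, 16, 38]
  queue [17, 30, 41] -> pop 17, enqueue [none], visited so far: [12, 6, 20, 1, 8, 16, 38, 17]
  queue [30, 41] -> pop 30, enqueue [26], visited so far: [12, 6, 20, 1, 8, 16, 38, 17, 30]
  queue [41, 26] -> pop 41, enqueue [none], visited so far: [12, 6, 20, 1, 8, 16, 38, 17, 30, 41]
  queue [26] -> pop 26, enqueue [28], visited so far: [12, 6, 20, 1, 8, 16, 38, 17, 30, 41, 26]
  queue [28] -> pop 28, enqueue [none], visited so far: [12, 6, 20, 1, 8, 16, 38, 17, 30, 41, 26, 28]
Result: [12, 6, 20, 1, 8, 16, 38, 17, 30, 41, 26, 28]


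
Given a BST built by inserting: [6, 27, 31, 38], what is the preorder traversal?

Tree insertion order: [6, 27, 31, 38]
Tree (level-order array): [6, None, 27, None, 31, None, 38]
Preorder traversal: [6, 27, 31, 38]


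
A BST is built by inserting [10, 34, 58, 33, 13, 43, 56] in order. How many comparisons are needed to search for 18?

Search path for 18: 10 -> 34 -> 33 -> 13
Found: False
Comparisons: 4


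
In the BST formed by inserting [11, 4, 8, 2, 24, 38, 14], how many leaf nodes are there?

Tree built from: [11, 4, 8, 2, 24, 38, 14]
Tree (level-order array): [11, 4, 24, 2, 8, 14, 38]
Rule: A leaf has 0 children.
Per-node child counts:
  node 11: 2 child(ren)
  node 4: 2 child(ren)
  node 2: 0 child(ren)
  node 8: 0 child(ren)
  node 24: 2 child(ren)
  node 14: 0 child(ren)
  node 38: 0 child(ren)
Matching nodes: [2, 8, 14, 38]
Count of leaf nodes: 4


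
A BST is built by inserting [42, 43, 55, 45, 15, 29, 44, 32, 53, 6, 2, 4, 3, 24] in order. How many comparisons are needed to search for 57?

Search path for 57: 42 -> 43 -> 55
Found: False
Comparisons: 3


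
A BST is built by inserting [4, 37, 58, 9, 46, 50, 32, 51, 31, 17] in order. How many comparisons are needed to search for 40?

Search path for 40: 4 -> 37 -> 58 -> 46
Found: False
Comparisons: 4


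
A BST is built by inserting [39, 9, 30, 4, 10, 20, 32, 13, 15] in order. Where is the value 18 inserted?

Starting tree (level order): [39, 9, None, 4, 30, None, None, 10, 32, None, 20, None, None, 13, None, None, 15]
Insertion path: 39 -> 9 -> 30 -> 10 -> 20 -> 13 -> 15
Result: insert 18 as right child of 15
Final tree (level order): [39, 9, None, 4, 30, None, None, 10, 32, None, 20, None, None, 13, None, None, 15, None, 18]


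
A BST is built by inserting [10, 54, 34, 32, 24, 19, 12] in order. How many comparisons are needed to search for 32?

Search path for 32: 10 -> 54 -> 34 -> 32
Found: True
Comparisons: 4


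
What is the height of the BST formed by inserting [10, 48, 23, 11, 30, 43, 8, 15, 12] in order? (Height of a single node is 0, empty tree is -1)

Insertion order: [10, 48, 23, 11, 30, 43, 8, 15, 12]
Tree (level-order array): [10, 8, 48, None, None, 23, None, 11, 30, None, 15, None, 43, 12]
Compute height bottom-up (empty subtree = -1):
  height(8) = 1 + max(-1, -1) = 0
  height(12) = 1 + max(-1, -1) = 0
  height(15) = 1 + max(0, -1) = 1
  height(11) = 1 + max(-1, 1) = 2
  height(43) = 1 + max(-1, -1) = 0
  height(30) = 1 + max(-1, 0) = 1
  height(23) = 1 + max(2, 1) = 3
  height(48) = 1 + max(3, -1) = 4
  height(10) = 1 + max(0, 4) = 5
Height = 5


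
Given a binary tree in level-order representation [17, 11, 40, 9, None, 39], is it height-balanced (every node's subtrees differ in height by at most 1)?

Tree (level-order array): [17, 11, 40, 9, None, 39]
Definition: a tree is height-balanced if, at every node, |h(left) - h(right)| <= 1 (empty subtree has height -1).
Bottom-up per-node check:
  node 9: h_left=-1, h_right=-1, diff=0 [OK], height=0
  node 11: h_left=0, h_right=-1, diff=1 [OK], height=1
  node 39: h_left=-1, h_right=-1, diff=0 [OK], height=0
  node 40: h_left=0, h_right=-1, diff=1 [OK], height=1
  node 17: h_left=1, h_right=1, diff=0 [OK], height=2
All nodes satisfy the balance condition.
Result: Balanced


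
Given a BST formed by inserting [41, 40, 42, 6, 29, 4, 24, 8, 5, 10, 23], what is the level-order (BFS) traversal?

Tree insertion order: [41, 40, 42, 6, 29, 4, 24, 8, 5, 10, 23]
Tree (level-order array): [41, 40, 42, 6, None, None, None, 4, 29, None, 5, 24, None, None, None, 8, None, None, 10, None, 23]
BFS from the root, enqueuing left then right child of each popped node:
  queue [41] -> pop 41, enqueue [40, 42], visited so far: [41]
  queue [40, 42] -> pop 40, enqueue [6], visited so far: [41, 40]
  queue [42, 6] -> pop 42, enqueue [none], visited so far: [41, 40, 42]
  queue [6] -> pop 6, enqueue [4, 29], visited so far: [41, 40, 42, 6]
  queue [4, 29] -> pop 4, enqueue [5], visited so far: [41, 40, 42, 6, 4]
  queue [29, 5] -> pop 29, enqueue [24], visited so far: [41, 40, 42, 6, 4, 29]
  queue [5, 24] -> pop 5, enqueue [none], visited so far: [41, 40, 42, 6, 4, 29, 5]
  queue [24] -> pop 24, enqueue [8], visited so far: [41, 40, 42, 6, 4, 29, 5, 24]
  queue [8] -> pop 8, enqueue [10], visited so far: [41, 40, 42, 6, 4, 29, 5, 24, 8]
  queue [10] -> pop 10, enqueue [23], visited so far: [41, 40, 42, 6, 4, 29, 5, 24, 8, 10]
  queue [23] -> pop 23, enqueue [none], visited so far: [41, 40, 42, 6, 4, 29, 5, 24, 8, 10, 23]
Result: [41, 40, 42, 6, 4, 29, 5, 24, 8, 10, 23]


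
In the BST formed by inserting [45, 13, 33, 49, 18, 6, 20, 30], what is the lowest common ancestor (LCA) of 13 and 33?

Tree insertion order: [45, 13, 33, 49, 18, 6, 20, 30]
Tree (level-order array): [45, 13, 49, 6, 33, None, None, None, None, 18, None, None, 20, None, 30]
In a BST, the LCA of p=13, q=33 is the first node v on the
root-to-leaf path with p <= v <= q (go left if both < v, right if both > v).
Walk from root:
  at 45: both 13 and 33 < 45, go left
  at 13: 13 <= 13 <= 33, this is the LCA
LCA = 13


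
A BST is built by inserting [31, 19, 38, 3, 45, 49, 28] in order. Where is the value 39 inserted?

Starting tree (level order): [31, 19, 38, 3, 28, None, 45, None, None, None, None, None, 49]
Insertion path: 31 -> 38 -> 45
Result: insert 39 as left child of 45
Final tree (level order): [31, 19, 38, 3, 28, None, 45, None, None, None, None, 39, 49]


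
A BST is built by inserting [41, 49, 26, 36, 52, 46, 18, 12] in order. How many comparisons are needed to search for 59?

Search path for 59: 41 -> 49 -> 52
Found: False
Comparisons: 3


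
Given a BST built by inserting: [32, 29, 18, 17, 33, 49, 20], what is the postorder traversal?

Tree insertion order: [32, 29, 18, 17, 33, 49, 20]
Tree (level-order array): [32, 29, 33, 18, None, None, 49, 17, 20]
Postorder traversal: [17, 20, 18, 29, 49, 33, 32]


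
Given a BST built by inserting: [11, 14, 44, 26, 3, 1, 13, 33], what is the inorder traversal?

Tree insertion order: [11, 14, 44, 26, 3, 1, 13, 33]
Tree (level-order array): [11, 3, 14, 1, None, 13, 44, None, None, None, None, 26, None, None, 33]
Inorder traversal: [1, 3, 11, 13, 14, 26, 33, 44]


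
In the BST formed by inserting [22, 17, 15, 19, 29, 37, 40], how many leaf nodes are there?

Tree built from: [22, 17, 15, 19, 29, 37, 40]
Tree (level-order array): [22, 17, 29, 15, 19, None, 37, None, None, None, None, None, 40]
Rule: A leaf has 0 children.
Per-node child counts:
  node 22: 2 child(ren)
  node 17: 2 child(ren)
  node 15: 0 child(ren)
  node 19: 0 child(ren)
  node 29: 1 child(ren)
  node 37: 1 child(ren)
  node 40: 0 child(ren)
Matching nodes: [15, 19, 40]
Count of leaf nodes: 3


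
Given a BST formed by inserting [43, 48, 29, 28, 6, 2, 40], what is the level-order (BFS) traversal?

Tree insertion order: [43, 48, 29, 28, 6, 2, 40]
Tree (level-order array): [43, 29, 48, 28, 40, None, None, 6, None, None, None, 2]
BFS from the root, enqueuing left then right child of each popped node:
  queue [43] -> pop 43, enqueue [29, 48], visited so far: [43]
  queue [29, 48] -> pop 29, enqueue [28, 40], visited so far: [43, 29]
  queue [48, 28, 40] -> pop 48, enqueue [none], visited so far: [43, 29, 48]
  queue [28, 40] -> pop 28, enqueue [6], visited so far: [43, 29, 48, 28]
  queue [40, 6] -> pop 40, enqueue [none], visited so far: [43, 29, 48, 28, 40]
  queue [6] -> pop 6, enqueue [2], visited so far: [43, 29, 48, 28, 40, 6]
  queue [2] -> pop 2, enqueue [none], visited so far: [43, 29, 48, 28, 40, 6, 2]
Result: [43, 29, 48, 28, 40, 6, 2]


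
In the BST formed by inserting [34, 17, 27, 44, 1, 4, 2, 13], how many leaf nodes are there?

Tree built from: [34, 17, 27, 44, 1, 4, 2, 13]
Tree (level-order array): [34, 17, 44, 1, 27, None, None, None, 4, None, None, 2, 13]
Rule: A leaf has 0 children.
Per-node child counts:
  node 34: 2 child(ren)
  node 17: 2 child(ren)
  node 1: 1 child(ren)
  node 4: 2 child(ren)
  node 2: 0 child(ren)
  node 13: 0 child(ren)
  node 27: 0 child(ren)
  node 44: 0 child(ren)
Matching nodes: [2, 13, 27, 44]
Count of leaf nodes: 4


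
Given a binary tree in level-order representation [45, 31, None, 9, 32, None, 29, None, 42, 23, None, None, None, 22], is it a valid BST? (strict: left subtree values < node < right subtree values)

Level-order array: [45, 31, None, 9, 32, None, 29, None, 42, 23, None, None, None, 22]
Validate using subtree bounds (lo, hi): at each node, require lo < value < hi,
then recurse left with hi=value and right with lo=value.
Preorder trace (stopping at first violation):
  at node 45 with bounds (-inf, +inf): OK
  at node 31 with bounds (-inf, 45): OK
  at node 9 with bounds (-inf, 31): OK
  at node 29 with bounds (9, 31): OK
  at node 23 with bounds (9, 29): OK
  at node 22 with bounds (9, 23): OK
  at node 32 with bounds (31, 45): OK
  at node 42 with bounds (32, 45): OK
No violation found at any node.
Result: Valid BST


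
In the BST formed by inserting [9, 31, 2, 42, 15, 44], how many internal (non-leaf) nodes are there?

Tree built from: [9, 31, 2, 42, 15, 44]
Tree (level-order array): [9, 2, 31, None, None, 15, 42, None, None, None, 44]
Rule: An internal node has at least one child.
Per-node child counts:
  node 9: 2 child(ren)
  node 2: 0 child(ren)
  node 31: 2 child(ren)
  node 15: 0 child(ren)
  node 42: 1 child(ren)
  node 44: 0 child(ren)
Matching nodes: [9, 31, 42]
Count of internal (non-leaf) nodes: 3


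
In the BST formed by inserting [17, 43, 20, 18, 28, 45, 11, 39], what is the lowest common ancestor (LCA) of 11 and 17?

Tree insertion order: [17, 43, 20, 18, 28, 45, 11, 39]
Tree (level-order array): [17, 11, 43, None, None, 20, 45, 18, 28, None, None, None, None, None, 39]
In a BST, the LCA of p=11, q=17 is the first node v on the
root-to-leaf path with p <= v <= q (go left if both < v, right if both > v).
Walk from root:
  at 17: 11 <= 17 <= 17, this is the LCA
LCA = 17


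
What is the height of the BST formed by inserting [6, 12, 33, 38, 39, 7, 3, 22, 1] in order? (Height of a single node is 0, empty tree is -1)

Insertion order: [6, 12, 33, 38, 39, 7, 3, 22, 1]
Tree (level-order array): [6, 3, 12, 1, None, 7, 33, None, None, None, None, 22, 38, None, None, None, 39]
Compute height bottom-up (empty subtree = -1):
  height(1) = 1 + max(-1, -1) = 0
  height(3) = 1 + max(0, -1) = 1
  height(7) = 1 + max(-1, -1) = 0
  height(22) = 1 + max(-1, -1) = 0
  height(39) = 1 + max(-1, -1) = 0
  height(38) = 1 + max(-1, 0) = 1
  height(33) = 1 + max(0, 1) = 2
  height(12) = 1 + max(0, 2) = 3
  height(6) = 1 + max(1, 3) = 4
Height = 4


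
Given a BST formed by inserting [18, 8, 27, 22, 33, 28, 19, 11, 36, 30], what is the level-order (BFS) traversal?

Tree insertion order: [18, 8, 27, 22, 33, 28, 19, 11, 36, 30]
Tree (level-order array): [18, 8, 27, None, 11, 22, 33, None, None, 19, None, 28, 36, None, None, None, 30]
BFS from the root, enqueuing left then right child of each popped node:
  queue [18] -> pop 18, enqueue [8, 27], visited so far: [18]
  queue [8, 27] -> pop 8, enqueue [11], visited so far: [18, 8]
  queue [27, 11] -> pop 27, enqueue [22, 33], visited so far: [18, 8, 27]
  queue [11, 22, 33] -> pop 11, enqueue [none], visited so far: [18, 8, 27, 11]
  queue [22, 33] -> pop 22, enqueue [19], visited so far: [18, 8, 27, 11, 22]
  queue [33, 19] -> pop 33, enqueue [28, 36], visited so far: [18, 8, 27, 11, 22, 33]
  queue [19, 28, 36] -> pop 19, enqueue [none], visited so far: [18, 8, 27, 11, 22, 33, 19]
  queue [28, 36] -> pop 28, enqueue [30], visited so far: [18, 8, 27, 11, 22, 33, 19, 28]
  queue [36, 30] -> pop 36, enqueue [none], visited so far: [18, 8, 27, 11, 22, 33, 19, 28, 36]
  queue [30] -> pop 30, enqueue [none], visited so far: [18, 8, 27, 11, 22, 33, 19, 28, 36, 30]
Result: [18, 8, 27, 11, 22, 33, 19, 28, 36, 30]


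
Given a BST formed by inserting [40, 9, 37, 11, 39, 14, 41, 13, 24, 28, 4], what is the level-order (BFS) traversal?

Tree insertion order: [40, 9, 37, 11, 39, 14, 41, 13, 24, 28, 4]
Tree (level-order array): [40, 9, 41, 4, 37, None, None, None, None, 11, 39, None, 14, None, None, 13, 24, None, None, None, 28]
BFS from the root, enqueuing left then right child of each popped node:
  queue [40] -> pop 40, enqueue [9, 41], visited so far: [40]
  queue [9, 41] -> pop 9, enqueue [4, 37], visited so far: [40, 9]
  queue [41, 4, 37] -> pop 41, enqueue [none], visited so far: [40, 9, 41]
  queue [4, 37] -> pop 4, enqueue [none], visited so far: [40, 9, 41, 4]
  queue [37] -> pop 37, enqueue [11, 39], visited so far: [40, 9, 41, 4, 37]
  queue [11, 39] -> pop 11, enqueue [14], visited so far: [40, 9, 41, 4, 37, 11]
  queue [39, 14] -> pop 39, enqueue [none], visited so far: [40, 9, 41, 4, 37, 11, 39]
  queue [14] -> pop 14, enqueue [13, 24], visited so far: [40, 9, 41, 4, 37, 11, 39, 14]
  queue [13, 24] -> pop 13, enqueue [none], visited so far: [40, 9, 41, 4, 37, 11, 39, 14, 13]
  queue [24] -> pop 24, enqueue [28], visited so far: [40, 9, 41, 4, 37, 11, 39, 14, 13, 24]
  queue [28] -> pop 28, enqueue [none], visited so far: [40, 9, 41, 4, 37, 11, 39, 14, 13, 24, 28]
Result: [40, 9, 41, 4, 37, 11, 39, 14, 13, 24, 28]


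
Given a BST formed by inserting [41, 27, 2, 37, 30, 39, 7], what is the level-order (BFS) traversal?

Tree insertion order: [41, 27, 2, 37, 30, 39, 7]
Tree (level-order array): [41, 27, None, 2, 37, None, 7, 30, 39]
BFS from the root, enqueuing left then right child of each popped node:
  queue [41] -> pop 41, enqueue [27], visited so far: [41]
  queue [27] -> pop 27, enqueue [2, 37], visited so far: [41, 27]
  queue [2, 37] -> pop 2, enqueue [7], visited so far: [41, 27, 2]
  queue [37, 7] -> pop 37, enqueue [30, 39], visited so far: [41, 27, 2, 37]
  queue [7, 30, 39] -> pop 7, enqueue [none], visited so far: [41, 27, 2, 37, 7]
  queue [30, 39] -> pop 30, enqueue [none], visited so far: [41, 27, 2, 37, 7, 30]
  queue [39] -> pop 39, enqueue [none], visited so far: [41, 27, 2, 37, 7, 30, 39]
Result: [41, 27, 2, 37, 7, 30, 39]


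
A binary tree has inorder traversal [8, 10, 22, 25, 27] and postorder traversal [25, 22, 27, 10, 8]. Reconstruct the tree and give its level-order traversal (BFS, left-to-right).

Inorder:   [8, 10, 22, 25, 27]
Postorder: [25, 22, 27, 10, 8]
Algorithm: postorder visits root last, so walk postorder right-to-left;
each value is the root of the current inorder slice — split it at that
value, recurse on the right subtree first, then the left.
Recursive splits:
  root=8; inorder splits into left=[], right=[10, 22, 25, 27]
  root=10; inorder splits into left=[], right=[22, 25, 27]
  root=27; inorder splits into left=[22, 25], right=[]
  root=22; inorder splits into left=[], right=[25]
  root=25; inorder splits into left=[], right=[]
Reconstructed level-order: [8, 10, 27, 22, 25]


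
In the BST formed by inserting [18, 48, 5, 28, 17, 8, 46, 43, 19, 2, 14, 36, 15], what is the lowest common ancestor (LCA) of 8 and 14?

Tree insertion order: [18, 48, 5, 28, 17, 8, 46, 43, 19, 2, 14, 36, 15]
Tree (level-order array): [18, 5, 48, 2, 17, 28, None, None, None, 8, None, 19, 46, None, 14, None, None, 43, None, None, 15, 36]
In a BST, the LCA of p=8, q=14 is the first node v on the
root-to-leaf path with p <= v <= q (go left if both < v, right if both > v).
Walk from root:
  at 18: both 8 and 14 < 18, go left
  at 5: both 8 and 14 > 5, go right
  at 17: both 8 and 14 < 17, go left
  at 8: 8 <= 8 <= 14, this is the LCA
LCA = 8


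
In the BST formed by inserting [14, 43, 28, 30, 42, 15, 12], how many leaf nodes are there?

Tree built from: [14, 43, 28, 30, 42, 15, 12]
Tree (level-order array): [14, 12, 43, None, None, 28, None, 15, 30, None, None, None, 42]
Rule: A leaf has 0 children.
Per-node child counts:
  node 14: 2 child(ren)
  node 12: 0 child(ren)
  node 43: 1 child(ren)
  node 28: 2 child(ren)
  node 15: 0 child(ren)
  node 30: 1 child(ren)
  node 42: 0 child(ren)
Matching nodes: [12, 15, 42]
Count of leaf nodes: 3


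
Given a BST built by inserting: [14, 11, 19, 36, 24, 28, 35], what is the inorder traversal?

Tree insertion order: [14, 11, 19, 36, 24, 28, 35]
Tree (level-order array): [14, 11, 19, None, None, None, 36, 24, None, None, 28, None, 35]
Inorder traversal: [11, 14, 19, 24, 28, 35, 36]


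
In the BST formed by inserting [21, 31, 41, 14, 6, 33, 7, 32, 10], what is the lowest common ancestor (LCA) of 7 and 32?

Tree insertion order: [21, 31, 41, 14, 6, 33, 7, 32, 10]
Tree (level-order array): [21, 14, 31, 6, None, None, 41, None, 7, 33, None, None, 10, 32]
In a BST, the LCA of p=7, q=32 is the first node v on the
root-to-leaf path with p <= v <= q (go left if both < v, right if both > v).
Walk from root:
  at 21: 7 <= 21 <= 32, this is the LCA
LCA = 21


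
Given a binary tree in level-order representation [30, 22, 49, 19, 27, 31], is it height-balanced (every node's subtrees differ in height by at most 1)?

Tree (level-order array): [30, 22, 49, 19, 27, 31]
Definition: a tree is height-balanced if, at every node, |h(left) - h(right)| <= 1 (empty subtree has height -1).
Bottom-up per-node check:
  node 19: h_left=-1, h_right=-1, diff=0 [OK], height=0
  node 27: h_left=-1, h_right=-1, diff=0 [OK], height=0
  node 22: h_left=0, h_right=0, diff=0 [OK], height=1
  node 31: h_left=-1, h_right=-1, diff=0 [OK], height=0
  node 49: h_left=0, h_right=-1, diff=1 [OK], height=1
  node 30: h_left=1, h_right=1, diff=0 [OK], height=2
All nodes satisfy the balance condition.
Result: Balanced


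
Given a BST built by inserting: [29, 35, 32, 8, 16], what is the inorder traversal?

Tree insertion order: [29, 35, 32, 8, 16]
Tree (level-order array): [29, 8, 35, None, 16, 32]
Inorder traversal: [8, 16, 29, 32, 35]


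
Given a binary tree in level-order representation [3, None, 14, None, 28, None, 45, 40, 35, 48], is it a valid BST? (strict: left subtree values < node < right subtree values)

Level-order array: [3, None, 14, None, 28, None, 45, 40, 35, 48]
Validate using subtree bounds (lo, hi): at each node, require lo < value < hi,
then recurse left with hi=value and right with lo=value.
Preorder trace (stopping at first violation):
  at node 3 with bounds (-inf, +inf): OK
  at node 14 with bounds (3, +inf): OK
  at node 28 with bounds (14, +inf): OK
  at node 45 with bounds (28, +inf): OK
  at node 40 with bounds (28, 45): OK
  at node 48 with bounds (28, 40): VIOLATION
Node 48 violates its bound: not (28 < 48 < 40).
Result: Not a valid BST


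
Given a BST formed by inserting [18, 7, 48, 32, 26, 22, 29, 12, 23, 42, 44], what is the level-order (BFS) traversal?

Tree insertion order: [18, 7, 48, 32, 26, 22, 29, 12, 23, 42, 44]
Tree (level-order array): [18, 7, 48, None, 12, 32, None, None, None, 26, 42, 22, 29, None, 44, None, 23]
BFS from the root, enqueuing left then right child of each popped node:
  queue [18] -> pop 18, enqueue [7, 48], visited so far: [18]
  queue [7, 48] -> pop 7, enqueue [12], visited so far: [18, 7]
  queue [48, 12] -> pop 48, enqueue [32], visited so far: [18, 7, 48]
  queue [12, 32] -> pop 12, enqueue [none], visited so far: [18, 7, 48, 12]
  queue [32] -> pop 32, enqueue [26, 42], visited so far: [18, 7, 48, 12, 32]
  queue [26, 42] -> pop 26, enqueue [22, 29], visited so far: [18, 7, 48, 12, 32, 26]
  queue [42, 22, 29] -> pop 42, enqueue [44], visited so far: [18, 7, 48, 12, 32, 26, 42]
  queue [22, 29, 44] -> pop 22, enqueue [23], visited so far: [18, 7, 48, 12, 32, 26, 42, 22]
  queue [29, 44, 23] -> pop 29, enqueue [none], visited so far: [18, 7, 48, 12, 32, 26, 42, 22, 29]
  queue [44, 23] -> pop 44, enqueue [none], visited so far: [18, 7, 48, 12, 32, 26, 42, 22, 29, 44]
  queue [23] -> pop 23, enqueue [none], visited so far: [18, 7, 48, 12, 32, 26, 42, 22, 29, 44, 23]
Result: [18, 7, 48, 12, 32, 26, 42, 22, 29, 44, 23]


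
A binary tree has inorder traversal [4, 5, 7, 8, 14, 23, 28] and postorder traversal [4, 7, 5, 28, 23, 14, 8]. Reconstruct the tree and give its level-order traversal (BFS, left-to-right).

Inorder:   [4, 5, 7, 8, 14, 23, 28]
Postorder: [4, 7, 5, 28, 23, 14, 8]
Algorithm: postorder visits root last, so walk postorder right-to-left;
each value is the root of the current inorder slice — split it at that
value, recurse on the right subtree first, then the left.
Recursive splits:
  root=8; inorder splits into left=[4, 5, 7], right=[14, 23, 28]
  root=14; inorder splits into left=[], right=[23, 28]
  root=23; inorder splits into left=[], right=[28]
  root=28; inorder splits into left=[], right=[]
  root=5; inorder splits into left=[4], right=[7]
  root=7; inorder splits into left=[], right=[]
  root=4; inorder splits into left=[], right=[]
Reconstructed level-order: [8, 5, 14, 4, 7, 23, 28]


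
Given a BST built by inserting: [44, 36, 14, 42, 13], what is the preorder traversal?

Tree insertion order: [44, 36, 14, 42, 13]
Tree (level-order array): [44, 36, None, 14, 42, 13]
Preorder traversal: [44, 36, 14, 13, 42]


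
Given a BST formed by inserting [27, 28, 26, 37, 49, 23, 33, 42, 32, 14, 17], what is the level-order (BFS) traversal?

Tree insertion order: [27, 28, 26, 37, 49, 23, 33, 42, 32, 14, 17]
Tree (level-order array): [27, 26, 28, 23, None, None, 37, 14, None, 33, 49, None, 17, 32, None, 42]
BFS from the root, enqueuing left then right child of each popped node:
  queue [27] -> pop 27, enqueue [26, 28], visited so far: [27]
  queue [26, 28] -> pop 26, enqueue [23], visited so far: [27, 26]
  queue [28, 23] -> pop 28, enqueue [37], visited so far: [27, 26, 28]
  queue [23, 37] -> pop 23, enqueue [14], visited so far: [27, 26, 28, 23]
  queue [37, 14] -> pop 37, enqueue [33, 49], visited so far: [27, 26, 28, 23, 37]
  queue [14, 33, 49] -> pop 14, enqueue [17], visited so far: [27, 26, 28, 23, 37, 14]
  queue [33, 49, 17] -> pop 33, enqueue [32], visited so far: [27, 26, 28, 23, 37, 14, 33]
  queue [49, 17, 32] -> pop 49, enqueue [42], visited so far: [27, 26, 28, 23, 37, 14, 33, 49]
  queue [17, 32, 42] -> pop 17, enqueue [none], visited so far: [27, 26, 28, 23, 37, 14, 33, 49, 17]
  queue [32, 42] -> pop 32, enqueue [none], visited so far: [27, 26, 28, 23, 37, 14, 33, 49, 17, 32]
  queue [42] -> pop 42, enqueue [none], visited so far: [27, 26, 28, 23, 37, 14, 33, 49, 17, 32, 42]
Result: [27, 26, 28, 23, 37, 14, 33, 49, 17, 32, 42]


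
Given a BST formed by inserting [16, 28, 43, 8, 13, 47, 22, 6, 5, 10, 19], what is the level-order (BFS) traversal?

Tree insertion order: [16, 28, 43, 8, 13, 47, 22, 6, 5, 10, 19]
Tree (level-order array): [16, 8, 28, 6, 13, 22, 43, 5, None, 10, None, 19, None, None, 47]
BFS from the root, enqueuing left then right child of each popped node:
  queue [16] -> pop 16, enqueue [8, 28], visited so far: [16]
  queue [8, 28] -> pop 8, enqueue [6, 13], visited so far: [16, 8]
  queue [28, 6, 13] -> pop 28, enqueue [22, 43], visited so far: [16, 8, 28]
  queue [6, 13, 22, 43] -> pop 6, enqueue [5], visited so far: [16, 8, 28, 6]
  queue [13, 22, 43, 5] -> pop 13, enqueue [10], visited so far: [16, 8, 28, 6, 13]
  queue [22, 43, 5, 10] -> pop 22, enqueue [19], visited so far: [16, 8, 28, 6, 13, 22]
  queue [43, 5, 10, 19] -> pop 43, enqueue [47], visited so far: [16, 8, 28, 6, 13, 22, 43]
  queue [5, 10, 19, 47] -> pop 5, enqueue [none], visited so far: [16, 8, 28, 6, 13, 22, 43, 5]
  queue [10, 19, 47] -> pop 10, enqueue [none], visited so far: [16, 8, 28, 6, 13, 22, 43, 5, 10]
  queue [19, 47] -> pop 19, enqueue [none], visited so far: [16, 8, 28, 6, 13, 22, 43, 5, 10, 19]
  queue [47] -> pop 47, enqueue [none], visited so far: [16, 8, 28, 6, 13, 22, 43, 5, 10, 19, 47]
Result: [16, 8, 28, 6, 13, 22, 43, 5, 10, 19, 47]


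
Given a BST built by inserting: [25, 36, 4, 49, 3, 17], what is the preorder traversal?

Tree insertion order: [25, 36, 4, 49, 3, 17]
Tree (level-order array): [25, 4, 36, 3, 17, None, 49]
Preorder traversal: [25, 4, 3, 17, 36, 49]


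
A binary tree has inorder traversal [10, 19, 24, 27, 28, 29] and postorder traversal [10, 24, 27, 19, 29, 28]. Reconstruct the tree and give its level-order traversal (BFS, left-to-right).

Inorder:   [10, 19, 24, 27, 28, 29]
Postorder: [10, 24, 27, 19, 29, 28]
Algorithm: postorder visits root last, so walk postorder right-to-left;
each value is the root of the current inorder slice — split it at that
value, recurse on the right subtree first, then the left.
Recursive splits:
  root=28; inorder splits into left=[10, 19, 24, 27], right=[29]
  root=29; inorder splits into left=[], right=[]
  root=19; inorder splits into left=[10], right=[24, 27]
  root=27; inorder splits into left=[24], right=[]
  root=24; inorder splits into left=[], right=[]
  root=10; inorder splits into left=[], right=[]
Reconstructed level-order: [28, 19, 29, 10, 27, 24]


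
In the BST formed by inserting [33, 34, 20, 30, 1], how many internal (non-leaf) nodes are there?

Tree built from: [33, 34, 20, 30, 1]
Tree (level-order array): [33, 20, 34, 1, 30]
Rule: An internal node has at least one child.
Per-node child counts:
  node 33: 2 child(ren)
  node 20: 2 child(ren)
  node 1: 0 child(ren)
  node 30: 0 child(ren)
  node 34: 0 child(ren)
Matching nodes: [33, 20]
Count of internal (non-leaf) nodes: 2


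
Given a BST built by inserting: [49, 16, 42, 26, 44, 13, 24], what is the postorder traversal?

Tree insertion order: [49, 16, 42, 26, 44, 13, 24]
Tree (level-order array): [49, 16, None, 13, 42, None, None, 26, 44, 24]
Postorder traversal: [13, 24, 26, 44, 42, 16, 49]


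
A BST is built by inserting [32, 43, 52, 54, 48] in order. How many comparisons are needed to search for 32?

Search path for 32: 32
Found: True
Comparisons: 1


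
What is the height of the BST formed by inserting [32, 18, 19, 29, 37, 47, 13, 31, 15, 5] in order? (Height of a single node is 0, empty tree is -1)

Insertion order: [32, 18, 19, 29, 37, 47, 13, 31, 15, 5]
Tree (level-order array): [32, 18, 37, 13, 19, None, 47, 5, 15, None, 29, None, None, None, None, None, None, None, 31]
Compute height bottom-up (empty subtree = -1):
  height(5) = 1 + max(-1, -1) = 0
  height(15) = 1 + max(-1, -1) = 0
  height(13) = 1 + max(0, 0) = 1
  height(31) = 1 + max(-1, -1) = 0
  height(29) = 1 + max(-1, 0) = 1
  height(19) = 1 + max(-1, 1) = 2
  height(18) = 1 + max(1, 2) = 3
  height(47) = 1 + max(-1, -1) = 0
  height(37) = 1 + max(-1, 0) = 1
  height(32) = 1 + max(3, 1) = 4
Height = 4


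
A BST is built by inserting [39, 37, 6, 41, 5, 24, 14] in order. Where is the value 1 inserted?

Starting tree (level order): [39, 37, 41, 6, None, None, None, 5, 24, None, None, 14]
Insertion path: 39 -> 37 -> 6 -> 5
Result: insert 1 as left child of 5
Final tree (level order): [39, 37, 41, 6, None, None, None, 5, 24, 1, None, 14]


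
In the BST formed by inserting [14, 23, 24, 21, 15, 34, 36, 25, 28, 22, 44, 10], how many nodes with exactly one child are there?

Tree built from: [14, 23, 24, 21, 15, 34, 36, 25, 28, 22, 44, 10]
Tree (level-order array): [14, 10, 23, None, None, 21, 24, 15, 22, None, 34, None, None, None, None, 25, 36, None, 28, None, 44]
Rule: These are nodes with exactly 1 non-null child.
Per-node child counts:
  node 14: 2 child(ren)
  node 10: 0 child(ren)
  node 23: 2 child(ren)
  node 21: 2 child(ren)
  node 15: 0 child(ren)
  node 22: 0 child(ren)
  node 24: 1 child(ren)
  node 34: 2 child(ren)
  node 25: 1 child(ren)
  node 28: 0 child(ren)
  node 36: 1 child(ren)
  node 44: 0 child(ren)
Matching nodes: [24, 25, 36]
Count of nodes with exactly one child: 3


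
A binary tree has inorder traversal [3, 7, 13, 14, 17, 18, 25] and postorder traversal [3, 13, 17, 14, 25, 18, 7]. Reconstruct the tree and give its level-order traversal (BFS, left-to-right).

Inorder:   [3, 7, 13, 14, 17, 18, 25]
Postorder: [3, 13, 17, 14, 25, 18, 7]
Algorithm: postorder visits root last, so walk postorder right-to-left;
each value is the root of the current inorder slice — split it at that
value, recurse on the right subtree first, then the left.
Recursive splits:
  root=7; inorder splits into left=[3], right=[13, 14, 17, 18, 25]
  root=18; inorder splits into left=[13, 14, 17], right=[25]
  root=25; inorder splits into left=[], right=[]
  root=14; inorder splits into left=[13], right=[17]
  root=17; inorder splits into left=[], right=[]
  root=13; inorder splits into left=[], right=[]
  root=3; inorder splits into left=[], right=[]
Reconstructed level-order: [7, 3, 18, 14, 25, 13, 17]


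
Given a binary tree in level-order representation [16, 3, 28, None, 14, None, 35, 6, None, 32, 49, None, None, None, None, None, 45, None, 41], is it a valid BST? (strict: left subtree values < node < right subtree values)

Level-order array: [16, 3, 28, None, 14, None, 35, 6, None, 32, 49, None, None, None, None, None, 45, None, 41]
Validate using subtree bounds (lo, hi): at each node, require lo < value < hi,
then recurse left with hi=value and right with lo=value.
Preorder trace (stopping at first violation):
  at node 16 with bounds (-inf, +inf): OK
  at node 3 with bounds (-inf, 16): OK
  at node 14 with bounds (3, 16): OK
  at node 6 with bounds (3, 14): OK
  at node 28 with bounds (16, +inf): OK
  at node 35 with bounds (28, +inf): OK
  at node 32 with bounds (28, 35): OK
  at node 49 with bounds (35, +inf): OK
  at node 45 with bounds (49, +inf): VIOLATION
Node 45 violates its bound: not (49 < 45 < +inf).
Result: Not a valid BST


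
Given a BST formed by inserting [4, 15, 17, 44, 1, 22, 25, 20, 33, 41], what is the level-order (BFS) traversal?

Tree insertion order: [4, 15, 17, 44, 1, 22, 25, 20, 33, 41]
Tree (level-order array): [4, 1, 15, None, None, None, 17, None, 44, 22, None, 20, 25, None, None, None, 33, None, 41]
BFS from the root, enqueuing left then right child of each popped node:
  queue [4] -> pop 4, enqueue [1, 15], visited so far: [4]
  queue [1, 15] -> pop 1, enqueue [none], visited so far: [4, 1]
  queue [15] -> pop 15, enqueue [17], visited so far: [4, 1, 15]
  queue [17] -> pop 17, enqueue [44], visited so far: [4, 1, 15, 17]
  queue [44] -> pop 44, enqueue [22], visited so far: [4, 1, 15, 17, 44]
  queue [22] -> pop 22, enqueue [20, 25], visited so far: [4, 1, 15, 17, 44, 22]
  queue [20, 25] -> pop 20, enqueue [none], visited so far: [4, 1, 15, 17, 44, 22, 20]
  queue [25] -> pop 25, enqueue [33], visited so far: [4, 1, 15, 17, 44, 22, 20, 25]
  queue [33] -> pop 33, enqueue [41], visited so far: [4, 1, 15, 17, 44, 22, 20, 25, 33]
  queue [41] -> pop 41, enqueue [none], visited so far: [4, 1, 15, 17, 44, 22, 20, 25, 33, 41]
Result: [4, 1, 15, 17, 44, 22, 20, 25, 33, 41]


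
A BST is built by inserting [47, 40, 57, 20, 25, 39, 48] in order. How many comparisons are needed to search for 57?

Search path for 57: 47 -> 57
Found: True
Comparisons: 2


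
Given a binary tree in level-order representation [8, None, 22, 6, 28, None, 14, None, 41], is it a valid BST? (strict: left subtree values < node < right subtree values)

Level-order array: [8, None, 22, 6, 28, None, 14, None, 41]
Validate using subtree bounds (lo, hi): at each node, require lo < value < hi,
then recurse left with hi=value and right with lo=value.
Preorder trace (stopping at first violation):
  at node 8 with bounds (-inf, +inf): OK
  at node 22 with bounds (8, +inf): OK
  at node 6 with bounds (8, 22): VIOLATION
Node 6 violates its bound: not (8 < 6 < 22).
Result: Not a valid BST


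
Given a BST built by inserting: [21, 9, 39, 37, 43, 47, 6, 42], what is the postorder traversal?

Tree insertion order: [21, 9, 39, 37, 43, 47, 6, 42]
Tree (level-order array): [21, 9, 39, 6, None, 37, 43, None, None, None, None, 42, 47]
Postorder traversal: [6, 9, 37, 42, 47, 43, 39, 21]


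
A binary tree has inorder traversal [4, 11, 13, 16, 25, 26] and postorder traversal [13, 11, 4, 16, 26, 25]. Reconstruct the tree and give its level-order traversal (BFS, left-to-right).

Inorder:   [4, 11, 13, 16, 25, 26]
Postorder: [13, 11, 4, 16, 26, 25]
Algorithm: postorder visits root last, so walk postorder right-to-left;
each value is the root of the current inorder slice — split it at that
value, recurse on the right subtree first, then the left.
Recursive splits:
  root=25; inorder splits into left=[4, 11, 13, 16], right=[26]
  root=26; inorder splits into left=[], right=[]
  root=16; inorder splits into left=[4, 11, 13], right=[]
  root=4; inorder splits into left=[], right=[11, 13]
  root=11; inorder splits into left=[], right=[13]
  root=13; inorder splits into left=[], right=[]
Reconstructed level-order: [25, 16, 26, 4, 11, 13]


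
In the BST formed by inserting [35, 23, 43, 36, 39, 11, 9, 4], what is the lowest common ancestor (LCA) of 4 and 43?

Tree insertion order: [35, 23, 43, 36, 39, 11, 9, 4]
Tree (level-order array): [35, 23, 43, 11, None, 36, None, 9, None, None, 39, 4]
In a BST, the LCA of p=4, q=43 is the first node v on the
root-to-leaf path with p <= v <= q (go left if both < v, right if both > v).
Walk from root:
  at 35: 4 <= 35 <= 43, this is the LCA
LCA = 35


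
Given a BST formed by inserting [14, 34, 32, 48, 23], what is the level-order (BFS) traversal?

Tree insertion order: [14, 34, 32, 48, 23]
Tree (level-order array): [14, None, 34, 32, 48, 23]
BFS from the root, enqueuing left then right child of each popped node:
  queue [14] -> pop 14, enqueue [34], visited so far: [14]
  queue [34] -> pop 34, enqueue [32, 48], visited so far: [14, 34]
  queue [32, 48] -> pop 32, enqueue [23], visited so far: [14, 34, 32]
  queue [48, 23] -> pop 48, enqueue [none], visited so far: [14, 34, 32, 48]
  queue [23] -> pop 23, enqueue [none], visited so far: [14, 34, 32, 48, 23]
Result: [14, 34, 32, 48, 23]


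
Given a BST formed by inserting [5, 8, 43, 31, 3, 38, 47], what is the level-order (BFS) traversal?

Tree insertion order: [5, 8, 43, 31, 3, 38, 47]
Tree (level-order array): [5, 3, 8, None, None, None, 43, 31, 47, None, 38]
BFS from the root, enqueuing left then right child of each popped node:
  queue [5] -> pop 5, enqueue [3, 8], visited so far: [5]
  queue [3, 8] -> pop 3, enqueue [none], visited so far: [5, 3]
  queue [8] -> pop 8, enqueue [43], visited so far: [5, 3, 8]
  queue [43] -> pop 43, enqueue [31, 47], visited so far: [5, 3, 8, 43]
  queue [31, 47] -> pop 31, enqueue [38], visited so far: [5, 3, 8, 43, 31]
  queue [47, 38] -> pop 47, enqueue [none], visited so far: [5, 3, 8, 43, 31, 47]
  queue [38] -> pop 38, enqueue [none], visited so far: [5, 3, 8, 43, 31, 47, 38]
Result: [5, 3, 8, 43, 31, 47, 38]


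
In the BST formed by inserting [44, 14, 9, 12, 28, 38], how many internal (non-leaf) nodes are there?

Tree built from: [44, 14, 9, 12, 28, 38]
Tree (level-order array): [44, 14, None, 9, 28, None, 12, None, 38]
Rule: An internal node has at least one child.
Per-node child counts:
  node 44: 1 child(ren)
  node 14: 2 child(ren)
  node 9: 1 child(ren)
  node 12: 0 child(ren)
  node 28: 1 child(ren)
  node 38: 0 child(ren)
Matching nodes: [44, 14, 9, 28]
Count of internal (non-leaf) nodes: 4


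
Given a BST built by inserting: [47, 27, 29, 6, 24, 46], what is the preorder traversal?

Tree insertion order: [47, 27, 29, 6, 24, 46]
Tree (level-order array): [47, 27, None, 6, 29, None, 24, None, 46]
Preorder traversal: [47, 27, 6, 24, 29, 46]


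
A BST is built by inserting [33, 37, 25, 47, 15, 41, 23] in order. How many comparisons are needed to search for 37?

Search path for 37: 33 -> 37
Found: True
Comparisons: 2


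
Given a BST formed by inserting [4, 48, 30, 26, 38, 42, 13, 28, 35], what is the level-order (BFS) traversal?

Tree insertion order: [4, 48, 30, 26, 38, 42, 13, 28, 35]
Tree (level-order array): [4, None, 48, 30, None, 26, 38, 13, 28, 35, 42]
BFS from the root, enqueuing left then right child of each popped node:
  queue [4] -> pop 4, enqueue [48], visited so far: [4]
  queue [48] -> pop 48, enqueue [30], visited so far: [4, 48]
  queue [30] -> pop 30, enqueue [26, 38], visited so far: [4, 48, 30]
  queue [26, 38] -> pop 26, enqueue [13, 28], visited so far: [4, 48, 30, 26]
  queue [38, 13, 28] -> pop 38, enqueue [35, 42], visited so far: [4, 48, 30, 26, 38]
  queue [13, 28, 35, 42] -> pop 13, enqueue [none], visited so far: [4, 48, 30, 26, 38, 13]
  queue [28, 35, 42] -> pop 28, enqueue [none], visited so far: [4, 48, 30, 26, 38, 13, 28]
  queue [35, 42] -> pop 35, enqueue [none], visited so far: [4, 48, 30, 26, 38, 13, 28, 35]
  queue [42] -> pop 42, enqueue [none], visited so far: [4, 48, 30, 26, 38, 13, 28, 35, 42]
Result: [4, 48, 30, 26, 38, 13, 28, 35, 42]


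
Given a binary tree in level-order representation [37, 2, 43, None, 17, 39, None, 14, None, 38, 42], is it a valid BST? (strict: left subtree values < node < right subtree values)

Level-order array: [37, 2, 43, None, 17, 39, None, 14, None, 38, 42]
Validate using subtree bounds (lo, hi): at each node, require lo < value < hi,
then recurse left with hi=value and right with lo=value.
Preorder trace (stopping at first violation):
  at node 37 with bounds (-inf, +inf): OK
  at node 2 with bounds (-inf, 37): OK
  at node 17 with bounds (2, 37): OK
  at node 14 with bounds (2, 17): OK
  at node 43 with bounds (37, +inf): OK
  at node 39 with bounds (37, 43): OK
  at node 38 with bounds (37, 39): OK
  at node 42 with bounds (39, 43): OK
No violation found at any node.
Result: Valid BST


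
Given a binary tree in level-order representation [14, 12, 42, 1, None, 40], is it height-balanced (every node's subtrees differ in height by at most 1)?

Tree (level-order array): [14, 12, 42, 1, None, 40]
Definition: a tree is height-balanced if, at every node, |h(left) - h(right)| <= 1 (empty subtree has height -1).
Bottom-up per-node check:
  node 1: h_left=-1, h_right=-1, diff=0 [OK], height=0
  node 12: h_left=0, h_right=-1, diff=1 [OK], height=1
  node 40: h_left=-1, h_right=-1, diff=0 [OK], height=0
  node 42: h_left=0, h_right=-1, diff=1 [OK], height=1
  node 14: h_left=1, h_right=1, diff=0 [OK], height=2
All nodes satisfy the balance condition.
Result: Balanced


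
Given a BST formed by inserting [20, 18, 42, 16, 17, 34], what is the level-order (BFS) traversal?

Tree insertion order: [20, 18, 42, 16, 17, 34]
Tree (level-order array): [20, 18, 42, 16, None, 34, None, None, 17]
BFS from the root, enqueuing left then right child of each popped node:
  queue [20] -> pop 20, enqueue [18, 42], visited so far: [20]
  queue [18, 42] -> pop 18, enqueue [16], visited so far: [20, 18]
  queue [42, 16] -> pop 42, enqueue [34], visited so far: [20, 18, 42]
  queue [16, 34] -> pop 16, enqueue [17], visited so far: [20, 18, 42, 16]
  queue [34, 17] -> pop 34, enqueue [none], visited so far: [20, 18, 42, 16, 34]
  queue [17] -> pop 17, enqueue [none], visited so far: [20, 18, 42, 16, 34, 17]
Result: [20, 18, 42, 16, 34, 17]
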